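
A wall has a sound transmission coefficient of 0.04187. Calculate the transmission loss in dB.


Given values:
  tau = 0.04187
Formula: TL = 10 * log10(1 / tau)
Compute 1 / tau = 1 / 0.04187 = 23.8834
Compute log10(23.8834) = 1.378096
TL = 10 * 1.378096 = 13.78

13.78 dB


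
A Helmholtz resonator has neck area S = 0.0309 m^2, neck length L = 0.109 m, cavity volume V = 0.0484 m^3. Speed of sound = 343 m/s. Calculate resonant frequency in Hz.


Given values:
  S = 0.0309 m^2, L = 0.109 m, V = 0.0484 m^3, c = 343 m/s
Formula: f = (c / (2*pi)) * sqrt(S / (V * L))
Compute V * L = 0.0484 * 0.109 = 0.0052756
Compute S / (V * L) = 0.0309 / 0.0052756 = 5.8572
Compute sqrt(5.8572) = 2.420165
Compute c / (2*pi) = 343 / 6.283185 = 54.590148
f = 54.590148 * 2.420165 = 132.12

132.12 Hz


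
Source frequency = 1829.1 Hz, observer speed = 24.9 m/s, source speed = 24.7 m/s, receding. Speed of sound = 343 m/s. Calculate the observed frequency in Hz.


Given values:
  f_s = 1829.1 Hz, v_o = 24.9 m/s, v_s = 24.7 m/s
  Direction: receding
Formula: f_o = f_s * (c - v_o) / (c + v_s)
Numerator: c - v_o = 343 - 24.9 = 318.1
Denominator: c + v_s = 343 + 24.7 = 367.7
f_o = 1829.1 * 318.1 / 367.7 = 1582.37

1582.37 Hz


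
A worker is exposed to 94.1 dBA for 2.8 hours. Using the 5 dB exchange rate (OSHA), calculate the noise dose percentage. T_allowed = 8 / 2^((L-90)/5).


Given values:
  L = 94.1 dBA, T = 2.8 hours
Formula: T_allowed = 8 / 2^((L - 90) / 5)
Compute exponent: (94.1 - 90) / 5 = 0.82
Compute 2^(0.82) = 1.765406
T_allowed = 8 / 1.765406 = 4.531536 hours
Dose = (T / T_allowed) * 100
Dose = (2.8 / 4.531536) * 100 = 61.79

61.79 %


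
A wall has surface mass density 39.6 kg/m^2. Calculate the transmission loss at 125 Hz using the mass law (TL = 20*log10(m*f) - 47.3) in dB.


Given values:
  m = 39.6 kg/m^2, f = 125 Hz
Formula: TL = 20 * log10(m * f) - 47.3
Compute m * f = 39.6 * 125 = 4950.0
Compute log10(4950.0) = 3.694605
Compute 20 * 3.694605 = 73.8921
TL = 73.8921 - 47.3 = 26.59

26.59 dB


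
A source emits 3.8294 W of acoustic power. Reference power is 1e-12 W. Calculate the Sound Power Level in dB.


Given values:
  W = 3.8294 W
  W_ref = 1e-12 W
Formula: SWL = 10 * log10(W / W_ref)
Compute ratio: W / W_ref = 3829400000000
Compute log10: log10(3829400000000) = 12.583131
Multiply: SWL = 10 * 12.583131 = 125.83

125.83 dB


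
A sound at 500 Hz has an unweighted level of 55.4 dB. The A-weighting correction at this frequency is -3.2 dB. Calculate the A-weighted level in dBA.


Given values:
  SPL = 55.4 dB
  A-weighting at 500 Hz = -3.2 dB
Formula: L_A = SPL + A_weight
L_A = 55.4 + (-3.2)
L_A = 52.2

52.2 dBA


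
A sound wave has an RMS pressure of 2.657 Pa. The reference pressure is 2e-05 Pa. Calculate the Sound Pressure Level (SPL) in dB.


Given values:
  p = 2.657 Pa
  p_ref = 2e-05 Pa
Formula: SPL = 20 * log10(p / p_ref)
Compute ratio: p / p_ref = 2.657 / 2e-05 = 132850
Compute log10: log10(132850) = 5.123362
Multiply: SPL = 20 * 5.123362 = 102.47

102.47 dB


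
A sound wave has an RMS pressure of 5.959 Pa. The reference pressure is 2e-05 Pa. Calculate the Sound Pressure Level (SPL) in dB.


Given values:
  p = 5.959 Pa
  p_ref = 2e-05 Pa
Formula: SPL = 20 * log10(p / p_ref)
Compute ratio: p / p_ref = 5.959 / 2e-05 = 297950
Compute log10: log10(297950) = 5.474143
Multiply: SPL = 20 * 5.474143 = 109.48

109.48 dB


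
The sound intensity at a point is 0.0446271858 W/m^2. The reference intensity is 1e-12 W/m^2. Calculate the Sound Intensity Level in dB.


Given values:
  I = 0.0446271858 W/m^2
  I_ref = 1e-12 W/m^2
Formula: SIL = 10 * log10(I / I_ref)
Compute ratio: I / I_ref = 44627185800
Compute log10: log10(44627185800) = 10.6496
Multiply: SIL = 10 * 10.6496 = 106.5

106.5 dB


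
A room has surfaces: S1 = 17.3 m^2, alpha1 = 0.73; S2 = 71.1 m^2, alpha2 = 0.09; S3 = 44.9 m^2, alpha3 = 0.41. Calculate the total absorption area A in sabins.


Given surfaces:
  Surface 1: 17.3 * 0.73 = 12.629
  Surface 2: 71.1 * 0.09 = 6.399
  Surface 3: 44.9 * 0.41 = 18.409
Formula: A = sum(Si * alpha_i)
A = 12.629 + 6.399 + 18.409
A = 37.44

37.44 sabins


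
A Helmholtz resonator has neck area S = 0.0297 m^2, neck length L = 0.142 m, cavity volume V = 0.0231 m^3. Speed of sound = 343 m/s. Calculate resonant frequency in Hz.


Given values:
  S = 0.0297 m^2, L = 0.142 m, V = 0.0231 m^3, c = 343 m/s
Formula: f = (c / (2*pi)) * sqrt(S / (V * L))
Compute V * L = 0.0231 * 0.142 = 0.0032802
Compute S / (V * L) = 0.0297 / 0.0032802 = 9.0543
Compute sqrt(9.0543) = 3.009036
Compute c / (2*pi) = 343 / 6.283185 = 54.590148
f = 54.590148 * 3.009036 = 164.26

164.26 Hz


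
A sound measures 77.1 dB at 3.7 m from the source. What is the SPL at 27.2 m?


Given values:
  SPL1 = 77.1 dB, r1 = 3.7 m, r2 = 27.2 m
Formula: SPL2 = SPL1 - 20 * log10(r2 / r1)
Compute ratio: r2 / r1 = 27.2 / 3.7 = 7.3514
Compute log10: log10(7.3514) = 0.86637
Compute drop: 20 * 0.86637 = 17.3274
SPL2 = 77.1 - 17.3274 = 59.77

59.77 dB


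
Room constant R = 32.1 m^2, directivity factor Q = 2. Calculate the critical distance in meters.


Given values:
  R = 32.1 m^2, Q = 2
Formula: d_c = 0.141 * sqrt(Q * R)
Compute Q * R = 2 * 32.1 = 64.2
Compute sqrt(64.2) = 8.0125
d_c = 0.141 * 8.0125 = 1.13

1.13 m


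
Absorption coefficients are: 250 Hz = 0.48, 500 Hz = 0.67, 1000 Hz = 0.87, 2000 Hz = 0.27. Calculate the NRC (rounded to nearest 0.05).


Given values:
  a_250 = 0.48, a_500 = 0.67
  a_1000 = 0.87, a_2000 = 0.27
Formula: NRC = (a250 + a500 + a1000 + a2000) / 4
Sum = 0.48 + 0.67 + 0.87 + 0.27 = 2.29
NRC = 2.29 / 4 = 0.5725
Rounded to nearest 0.05: 0.55

0.55


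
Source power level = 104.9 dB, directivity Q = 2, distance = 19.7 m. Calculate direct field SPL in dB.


Given values:
  Lw = 104.9 dB, Q = 2, r = 19.7 m
Formula: SPL = Lw + 10 * log10(Q / (4 * pi * r^2))
Compute 4 * pi * r^2 = 4 * pi * 19.7^2 = 4876.8828
Compute Q / denom = 2 / 4876.8828 = 0.0004101
Compute 10 * log10(0.0004101) = -33.8711
SPL = 104.9 + (-33.8711) = 71.03

71.03 dB


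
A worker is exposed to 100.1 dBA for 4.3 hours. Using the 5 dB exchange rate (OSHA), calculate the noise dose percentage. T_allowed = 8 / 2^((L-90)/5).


Given values:
  L = 100.1 dBA, T = 4.3 hours
Formula: T_allowed = 8 / 2^((L - 90) / 5)
Compute exponent: (100.1 - 90) / 5 = 2.02
Compute 2^(2.02) = 4.055838
T_allowed = 8 / 4.055838 = 1.972465 hours
Dose = (T / T_allowed) * 100
Dose = (4.3 / 1.972465) * 100 = 218.0

218.0 %


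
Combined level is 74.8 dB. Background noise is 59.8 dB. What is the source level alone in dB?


Given values:
  L_total = 74.8 dB, L_bg = 59.8 dB
Formula: L_source = 10 * log10(10^(L_total/10) - 10^(L_bg/10))
Convert to linear:
  10^(74.8/10) = 30199517.204
  10^(59.8/10) = 954992.586
Difference: 30199517.204 - 954992.586 = 29244524.618
L_source = 10 * log10(29244524.618) = 74.66

74.66 dB


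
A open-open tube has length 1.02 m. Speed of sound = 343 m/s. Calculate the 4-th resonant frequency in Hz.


Given values:
  Tube type: open-open, L = 1.02 m, c = 343 m/s, n = 4
Formula: f_n = n * c / (2 * L)
Compute 2 * L = 2 * 1.02 = 2.04
f = 4 * 343 / 2.04
f = 672.55

672.55 Hz


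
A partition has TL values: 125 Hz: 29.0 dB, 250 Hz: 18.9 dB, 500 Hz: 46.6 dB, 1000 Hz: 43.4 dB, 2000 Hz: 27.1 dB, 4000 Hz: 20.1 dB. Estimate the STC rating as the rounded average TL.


Given TL values at each frequency:
  125 Hz: 29.0 dB
  250 Hz: 18.9 dB
  500 Hz: 46.6 dB
  1000 Hz: 43.4 dB
  2000 Hz: 27.1 dB
  4000 Hz: 20.1 dB
Formula: STC ~ round(average of TL values)
Sum = 29.0 + 18.9 + 46.6 + 43.4 + 27.1 + 20.1 = 185.1
Average = 185.1 / 6 = 30.85
Rounded: 31

31


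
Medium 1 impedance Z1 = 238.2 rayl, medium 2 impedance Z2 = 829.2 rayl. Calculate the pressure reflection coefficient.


Given values:
  Z1 = 238.2 rayl, Z2 = 829.2 rayl
Formula: R = (Z2 - Z1) / (Z2 + Z1)
Numerator: Z2 - Z1 = 829.2 - 238.2 = 591.0
Denominator: Z2 + Z1 = 829.2 + 238.2 = 1067.4
R = 591.0 / 1067.4 = 0.5537

0.5537


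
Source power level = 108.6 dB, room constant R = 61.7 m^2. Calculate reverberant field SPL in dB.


Given values:
  Lw = 108.6 dB, R = 61.7 m^2
Formula: SPL = Lw + 10 * log10(4 / R)
Compute 4 / R = 4 / 61.7 = 0.06483
Compute 10 * log10(0.06483) = -11.8822
SPL = 108.6 + (-11.8822) = 96.72

96.72 dB


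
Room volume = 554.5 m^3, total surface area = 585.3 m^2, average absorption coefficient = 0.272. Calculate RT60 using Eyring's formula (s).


Given values:
  V = 554.5 m^3, S = 585.3 m^2, alpha = 0.272
Formula: RT60 = 0.161 * V / (-S * ln(1 - alpha))
Compute ln(1 - 0.272) = ln(0.728) = -0.317454
Denominator: -585.3 * -0.317454 = 185.8058
Numerator: 0.161 * 554.5 = 89.2745
RT60 = 89.2745 / 185.8058 = 0.48

0.48 s


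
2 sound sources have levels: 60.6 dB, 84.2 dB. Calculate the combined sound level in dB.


Formula: L_total = 10 * log10( sum(10^(Li/10)) )
  Source 1: 10^(60.6/10) = 1148153.6215
  Source 2: 10^(84.2/10) = 263026799.1895
Sum of linear values = 264174952.811
L_total = 10 * log10(264174952.811) = 84.22

84.22 dB


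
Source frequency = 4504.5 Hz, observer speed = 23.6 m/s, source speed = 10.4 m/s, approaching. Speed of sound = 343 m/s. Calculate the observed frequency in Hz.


Given values:
  f_s = 4504.5 Hz, v_o = 23.6 m/s, v_s = 10.4 m/s
  Direction: approaching
Formula: f_o = f_s * (c + v_o) / (c - v_s)
Numerator: c + v_o = 343 + 23.6 = 366.6
Denominator: c - v_s = 343 - 10.4 = 332.6
f_o = 4504.5 * 366.6 / 332.6 = 4964.97

4964.97 Hz


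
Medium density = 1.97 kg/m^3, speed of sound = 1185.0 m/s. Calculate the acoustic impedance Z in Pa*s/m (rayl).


Given values:
  rho = 1.97 kg/m^3
  c = 1185.0 m/s
Formula: Z = rho * c
Z = 1.97 * 1185.0
Z = 2334.45

2334.45 rayl


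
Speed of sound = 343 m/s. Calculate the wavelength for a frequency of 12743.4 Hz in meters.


Given values:
  c = 343 m/s, f = 12743.4 Hz
Formula: lambda = c / f
lambda = 343 / 12743.4
lambda = 0.0269

0.0269 m


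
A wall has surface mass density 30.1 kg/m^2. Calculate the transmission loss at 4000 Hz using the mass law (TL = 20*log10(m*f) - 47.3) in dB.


Given values:
  m = 30.1 kg/m^2, f = 4000 Hz
Formula: TL = 20 * log10(m * f) - 47.3
Compute m * f = 30.1 * 4000 = 120400.0
Compute log10(120400.0) = 5.080626
Compute 20 * 5.080626 = 101.6125
TL = 101.6125 - 47.3 = 54.31

54.31 dB


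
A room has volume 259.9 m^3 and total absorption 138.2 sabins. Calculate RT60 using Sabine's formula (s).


Given values:
  V = 259.9 m^3
  A = 138.2 sabins
Formula: RT60 = 0.161 * V / A
Numerator: 0.161 * 259.9 = 41.8439
RT60 = 41.8439 / 138.2 = 0.303

0.303 s


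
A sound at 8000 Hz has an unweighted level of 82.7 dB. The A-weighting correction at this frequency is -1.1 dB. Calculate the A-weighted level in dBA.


Given values:
  SPL = 82.7 dB
  A-weighting at 8000 Hz = -1.1 dB
Formula: L_A = SPL + A_weight
L_A = 82.7 + (-1.1)
L_A = 81.6

81.6 dBA


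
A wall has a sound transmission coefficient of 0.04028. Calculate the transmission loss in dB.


Given values:
  tau = 0.04028
Formula: TL = 10 * log10(1 / tau)
Compute 1 / tau = 1 / 0.04028 = 24.8262
Compute log10(24.8262) = 1.39491
TL = 10 * 1.39491 = 13.95

13.95 dB


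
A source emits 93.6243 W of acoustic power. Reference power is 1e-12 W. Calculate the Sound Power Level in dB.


Given values:
  W = 93.6243 W
  W_ref = 1e-12 W
Formula: SWL = 10 * log10(W / W_ref)
Compute ratio: W / W_ref = 93624300000000
Compute log10: log10(93624300000000) = 13.971389
Multiply: SWL = 10 * 13.971389 = 139.71

139.71 dB


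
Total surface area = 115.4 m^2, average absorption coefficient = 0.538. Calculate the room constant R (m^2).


Given values:
  S = 115.4 m^2, alpha = 0.538
Formula: R = S * alpha / (1 - alpha)
Numerator: 115.4 * 0.538 = 62.0852
Denominator: 1 - 0.538 = 0.462
R = 62.0852 / 0.462 = 134.38

134.38 m^2


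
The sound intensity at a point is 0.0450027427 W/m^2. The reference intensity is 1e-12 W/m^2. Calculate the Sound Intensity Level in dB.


Given values:
  I = 0.0450027427 W/m^2
  I_ref = 1e-12 W/m^2
Formula: SIL = 10 * log10(I / I_ref)
Compute ratio: I / I_ref = 45002742700
Compute log10: log10(45002742700) = 10.653239
Multiply: SIL = 10 * 10.653239 = 106.53

106.53 dB


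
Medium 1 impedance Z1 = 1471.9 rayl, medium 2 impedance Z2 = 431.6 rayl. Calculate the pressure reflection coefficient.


Given values:
  Z1 = 1471.9 rayl, Z2 = 431.6 rayl
Formula: R = (Z2 - Z1) / (Z2 + Z1)
Numerator: Z2 - Z1 = 431.6 - 1471.9 = -1040.3
Denominator: Z2 + Z1 = 431.6 + 1471.9 = 1903.5
R = -1040.3 / 1903.5 = -0.5465

-0.5465


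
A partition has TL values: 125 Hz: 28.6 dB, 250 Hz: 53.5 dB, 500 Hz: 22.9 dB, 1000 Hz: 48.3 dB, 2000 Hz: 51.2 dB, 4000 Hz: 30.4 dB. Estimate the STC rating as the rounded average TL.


Given TL values at each frequency:
  125 Hz: 28.6 dB
  250 Hz: 53.5 dB
  500 Hz: 22.9 dB
  1000 Hz: 48.3 dB
  2000 Hz: 51.2 dB
  4000 Hz: 30.4 dB
Formula: STC ~ round(average of TL values)
Sum = 28.6 + 53.5 + 22.9 + 48.3 + 51.2 + 30.4 = 234.9
Average = 234.9 / 6 = 39.15
Rounded: 39

39


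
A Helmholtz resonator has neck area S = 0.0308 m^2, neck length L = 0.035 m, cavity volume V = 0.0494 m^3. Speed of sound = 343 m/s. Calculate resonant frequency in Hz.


Given values:
  S = 0.0308 m^2, L = 0.035 m, V = 0.0494 m^3, c = 343 m/s
Formula: f = (c / (2*pi)) * sqrt(S / (V * L))
Compute V * L = 0.0494 * 0.035 = 0.001729
Compute S / (V * L) = 0.0308 / 0.001729 = 17.8138
Compute sqrt(17.8138) = 4.22064
Compute c / (2*pi) = 343 / 6.283185 = 54.590148
f = 54.590148 * 4.22064 = 230.41

230.41 Hz


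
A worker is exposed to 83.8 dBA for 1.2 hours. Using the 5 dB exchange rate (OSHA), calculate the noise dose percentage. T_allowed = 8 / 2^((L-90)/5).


Given values:
  L = 83.8 dBA, T = 1.2 hours
Formula: T_allowed = 8 / 2^((L - 90) / 5)
Compute exponent: (83.8 - 90) / 5 = -1.24
Compute 2^(-1.24) = 0.423373
T_allowed = 8 / 0.423373 = 18.895867 hours
Dose = (T / T_allowed) * 100
Dose = (1.2 / 18.895867) * 100 = 6.35

6.35 %


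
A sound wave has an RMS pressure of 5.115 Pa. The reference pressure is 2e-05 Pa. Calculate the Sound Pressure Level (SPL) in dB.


Given values:
  p = 5.115 Pa
  p_ref = 2e-05 Pa
Formula: SPL = 20 * log10(p / p_ref)
Compute ratio: p / p_ref = 5.115 / 2e-05 = 255750
Compute log10: log10(255750) = 5.407816
Multiply: SPL = 20 * 5.407816 = 108.16

108.16 dB


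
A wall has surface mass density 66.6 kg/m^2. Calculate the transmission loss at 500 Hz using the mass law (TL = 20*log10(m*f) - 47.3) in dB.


Given values:
  m = 66.6 kg/m^2, f = 500 Hz
Formula: TL = 20 * log10(m * f) - 47.3
Compute m * f = 66.6 * 500 = 33300.0
Compute log10(33300.0) = 4.522444
Compute 20 * 4.522444 = 90.4489
TL = 90.4489 - 47.3 = 43.15

43.15 dB


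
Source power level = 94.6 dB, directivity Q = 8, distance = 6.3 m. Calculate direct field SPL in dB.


Given values:
  Lw = 94.6 dB, Q = 8, r = 6.3 m
Formula: SPL = Lw + 10 * log10(Q / (4 * pi * r^2))
Compute 4 * pi * r^2 = 4 * pi * 6.3^2 = 498.7592
Compute Q / denom = 8 / 498.7592 = 0.0160398
Compute 10 * log10(0.0160398) = -17.948
SPL = 94.6 + (-17.948) = 76.65

76.65 dB


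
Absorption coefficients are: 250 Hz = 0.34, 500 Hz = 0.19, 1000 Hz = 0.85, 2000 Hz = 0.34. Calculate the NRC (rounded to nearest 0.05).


Given values:
  a_250 = 0.34, a_500 = 0.19
  a_1000 = 0.85, a_2000 = 0.34
Formula: NRC = (a250 + a500 + a1000 + a2000) / 4
Sum = 0.34 + 0.19 + 0.85 + 0.34 = 1.72
NRC = 1.72 / 4 = 0.43
Rounded to nearest 0.05: 0.45

0.45


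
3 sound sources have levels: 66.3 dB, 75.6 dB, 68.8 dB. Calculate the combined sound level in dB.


Formula: L_total = 10 * log10( sum(10^(Li/10)) )
  Source 1: 10^(66.3/10) = 4265795.188
  Source 2: 10^(75.6/10) = 36307805.477
  Source 3: 10^(68.8/10) = 7585775.7503
Sum of linear values = 48159376.4153
L_total = 10 * log10(48159376.4153) = 76.83

76.83 dB


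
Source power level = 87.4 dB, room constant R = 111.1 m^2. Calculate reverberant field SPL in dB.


Given values:
  Lw = 87.4 dB, R = 111.1 m^2
Formula: SPL = Lw + 10 * log10(4 / R)
Compute 4 / R = 4 / 111.1 = 0.036004
Compute 10 * log10(0.036004) = -14.4365
SPL = 87.4 + (-14.4365) = 72.96

72.96 dB


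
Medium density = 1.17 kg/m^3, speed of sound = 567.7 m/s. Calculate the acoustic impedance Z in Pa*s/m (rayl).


Given values:
  rho = 1.17 kg/m^3
  c = 567.7 m/s
Formula: Z = rho * c
Z = 1.17 * 567.7
Z = 664.21

664.21 rayl


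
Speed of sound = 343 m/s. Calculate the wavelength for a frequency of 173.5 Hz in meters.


Given values:
  c = 343 m/s, f = 173.5 Hz
Formula: lambda = c / f
lambda = 343 / 173.5
lambda = 1.9769

1.9769 m


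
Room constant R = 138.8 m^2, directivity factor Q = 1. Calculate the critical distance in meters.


Given values:
  R = 138.8 m^2, Q = 1
Formula: d_c = 0.141 * sqrt(Q * R)
Compute Q * R = 1 * 138.8 = 138.8
Compute sqrt(138.8) = 11.7813
d_c = 0.141 * 11.7813 = 1.661

1.661 m


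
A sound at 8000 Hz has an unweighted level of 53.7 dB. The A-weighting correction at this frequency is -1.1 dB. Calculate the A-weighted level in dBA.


Given values:
  SPL = 53.7 dB
  A-weighting at 8000 Hz = -1.1 dB
Formula: L_A = SPL + A_weight
L_A = 53.7 + (-1.1)
L_A = 52.6

52.6 dBA


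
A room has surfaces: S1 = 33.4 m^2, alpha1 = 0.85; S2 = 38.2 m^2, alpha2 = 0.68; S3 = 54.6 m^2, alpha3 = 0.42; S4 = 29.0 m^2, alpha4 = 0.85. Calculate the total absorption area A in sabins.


Given surfaces:
  Surface 1: 33.4 * 0.85 = 28.39
  Surface 2: 38.2 * 0.68 = 25.976
  Surface 3: 54.6 * 0.42 = 22.932
  Surface 4: 29.0 * 0.85 = 24.65
Formula: A = sum(Si * alpha_i)
A = 28.39 + 25.976 + 22.932 + 24.65
A = 101.95

101.95 sabins


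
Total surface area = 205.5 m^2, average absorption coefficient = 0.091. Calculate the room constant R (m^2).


Given values:
  S = 205.5 m^2, alpha = 0.091
Formula: R = S * alpha / (1 - alpha)
Numerator: 205.5 * 0.091 = 18.7005
Denominator: 1 - 0.091 = 0.909
R = 18.7005 / 0.909 = 20.57

20.57 m^2


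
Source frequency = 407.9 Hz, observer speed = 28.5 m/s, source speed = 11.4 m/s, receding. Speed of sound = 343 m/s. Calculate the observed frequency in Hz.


Given values:
  f_s = 407.9 Hz, v_o = 28.5 m/s, v_s = 11.4 m/s
  Direction: receding
Formula: f_o = f_s * (c - v_o) / (c + v_s)
Numerator: c - v_o = 343 - 28.5 = 314.5
Denominator: c + v_s = 343 + 11.4 = 354.4
f_o = 407.9 * 314.5 / 354.4 = 361.98

361.98 Hz


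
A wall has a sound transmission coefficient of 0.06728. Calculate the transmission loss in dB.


Given values:
  tau = 0.06728
Formula: TL = 10 * log10(1 / tau)
Compute 1 / tau = 1 / 0.06728 = 14.8633
Compute log10(14.8633) = 1.172115
TL = 10 * 1.172115 = 11.72

11.72 dB


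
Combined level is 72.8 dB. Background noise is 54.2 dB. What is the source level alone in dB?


Given values:
  L_total = 72.8 dB, L_bg = 54.2 dB
Formula: L_source = 10 * log10(10^(L_total/10) - 10^(L_bg/10))
Convert to linear:
  10^(72.8/10) = 19054607.1796
  10^(54.2/10) = 263026.7992
Difference: 19054607.1796 - 263026.7992 = 18791580.3804
L_source = 10 * log10(18791580.3804) = 72.74

72.74 dB


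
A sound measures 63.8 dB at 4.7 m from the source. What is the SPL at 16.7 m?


Given values:
  SPL1 = 63.8 dB, r1 = 4.7 m, r2 = 16.7 m
Formula: SPL2 = SPL1 - 20 * log10(r2 / r1)
Compute ratio: r2 / r1 = 16.7 / 4.7 = 3.5532
Compute log10: log10(3.5532) = 0.55062
Compute drop: 20 * 0.55062 = 11.0124
SPL2 = 63.8 - 11.0124 = 52.79

52.79 dB


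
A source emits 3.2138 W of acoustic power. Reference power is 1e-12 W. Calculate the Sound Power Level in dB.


Given values:
  W = 3.2138 W
  W_ref = 1e-12 W
Formula: SWL = 10 * log10(W / W_ref)
Compute ratio: W / W_ref = 3213800000000
Compute log10: log10(3213800000000) = 12.507019
Multiply: SWL = 10 * 12.507019 = 125.07

125.07 dB


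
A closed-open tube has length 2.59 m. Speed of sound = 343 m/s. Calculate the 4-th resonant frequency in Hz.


Given values:
  Tube type: closed-open, L = 2.59 m, c = 343 m/s, n = 4
Formula: f_n = (2n - 1) * c / (4 * L)
Compute 2n - 1 = 2*4 - 1 = 7
Compute 4 * L = 4 * 2.59 = 10.36
f = 7 * 343 / 10.36
f = 231.76

231.76 Hz


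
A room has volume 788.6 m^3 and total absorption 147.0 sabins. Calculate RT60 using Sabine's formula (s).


Given values:
  V = 788.6 m^3
  A = 147.0 sabins
Formula: RT60 = 0.161 * V / A
Numerator: 0.161 * 788.6 = 126.9646
RT60 = 126.9646 / 147.0 = 0.864

0.864 s


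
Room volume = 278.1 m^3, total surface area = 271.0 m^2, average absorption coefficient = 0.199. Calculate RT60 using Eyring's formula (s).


Given values:
  V = 278.1 m^3, S = 271.0 m^2, alpha = 0.199
Formula: RT60 = 0.161 * V / (-S * ln(1 - alpha))
Compute ln(1 - 0.199) = ln(0.801) = -0.221894
Denominator: -271.0 * -0.221894 = 60.1333
Numerator: 0.161 * 278.1 = 44.7741
RT60 = 44.7741 / 60.1333 = 0.745

0.745 s


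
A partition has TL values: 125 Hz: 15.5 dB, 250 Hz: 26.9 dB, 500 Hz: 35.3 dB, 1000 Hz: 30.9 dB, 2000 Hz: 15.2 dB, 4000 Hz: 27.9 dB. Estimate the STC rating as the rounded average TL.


Given TL values at each frequency:
  125 Hz: 15.5 dB
  250 Hz: 26.9 dB
  500 Hz: 35.3 dB
  1000 Hz: 30.9 dB
  2000 Hz: 15.2 dB
  4000 Hz: 27.9 dB
Formula: STC ~ round(average of TL values)
Sum = 15.5 + 26.9 + 35.3 + 30.9 + 15.2 + 27.9 = 151.7
Average = 151.7 / 6 = 25.28
Rounded: 25

25


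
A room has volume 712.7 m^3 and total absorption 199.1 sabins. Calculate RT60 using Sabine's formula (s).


Given values:
  V = 712.7 m^3
  A = 199.1 sabins
Formula: RT60 = 0.161 * V / A
Numerator: 0.161 * 712.7 = 114.7447
RT60 = 114.7447 / 199.1 = 0.576

0.576 s


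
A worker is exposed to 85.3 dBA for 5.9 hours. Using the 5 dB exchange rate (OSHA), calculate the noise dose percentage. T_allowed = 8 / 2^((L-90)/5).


Given values:
  L = 85.3 dBA, T = 5.9 hours
Formula: T_allowed = 8 / 2^((L - 90) / 5)
Compute exponent: (85.3 - 90) / 5 = -0.94
Compute 2^(-0.94) = 0.521233
T_allowed = 8 / 0.521233 = 15.348222 hours
Dose = (T / T_allowed) * 100
Dose = (5.9 / 15.348222) * 100 = 38.44

38.44 %


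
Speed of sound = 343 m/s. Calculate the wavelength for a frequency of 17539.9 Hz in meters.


Given values:
  c = 343 m/s, f = 17539.9 Hz
Formula: lambda = c / f
lambda = 343 / 17539.9
lambda = 0.0196

0.0196 m


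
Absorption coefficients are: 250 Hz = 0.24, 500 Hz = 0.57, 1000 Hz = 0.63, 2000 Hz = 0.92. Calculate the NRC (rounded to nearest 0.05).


Given values:
  a_250 = 0.24, a_500 = 0.57
  a_1000 = 0.63, a_2000 = 0.92
Formula: NRC = (a250 + a500 + a1000 + a2000) / 4
Sum = 0.24 + 0.57 + 0.63 + 0.92 = 2.36
NRC = 2.36 / 4 = 0.59
Rounded to nearest 0.05: 0.6

0.6


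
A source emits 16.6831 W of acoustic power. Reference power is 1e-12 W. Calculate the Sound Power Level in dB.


Given values:
  W = 16.6831 W
  W_ref = 1e-12 W
Formula: SWL = 10 * log10(W / W_ref)
Compute ratio: W / W_ref = 16683100000000
Compute log10: log10(16683100000000) = 13.222277
Multiply: SWL = 10 * 13.222277 = 132.22

132.22 dB


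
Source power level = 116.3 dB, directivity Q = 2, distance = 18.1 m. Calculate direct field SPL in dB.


Given values:
  Lw = 116.3 dB, Q = 2, r = 18.1 m
Formula: SPL = Lw + 10 * log10(Q / (4 * pi * r^2))
Compute 4 * pi * r^2 = 4 * pi * 18.1^2 = 4116.8687
Compute Q / denom = 2 / 4116.8687 = 0.00048581
Compute 10 * log10(0.00048581) = -33.1353
SPL = 116.3 + (-33.1353) = 83.16

83.16 dB


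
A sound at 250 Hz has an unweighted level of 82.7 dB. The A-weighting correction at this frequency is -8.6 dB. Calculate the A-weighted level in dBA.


Given values:
  SPL = 82.7 dB
  A-weighting at 250 Hz = -8.6 dB
Formula: L_A = SPL + A_weight
L_A = 82.7 + (-8.6)
L_A = 74.1

74.1 dBA


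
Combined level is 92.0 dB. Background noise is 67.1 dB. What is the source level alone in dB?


Given values:
  L_total = 92.0 dB, L_bg = 67.1 dB
Formula: L_source = 10 * log10(10^(L_total/10) - 10^(L_bg/10))
Convert to linear:
  10^(92.0/10) = 1584893192.4611
  10^(67.1/10) = 5128613.8399
Difference: 1584893192.4611 - 5128613.8399 = 1579764578.6212
L_source = 10 * log10(1579764578.6212) = 91.99

91.99 dB


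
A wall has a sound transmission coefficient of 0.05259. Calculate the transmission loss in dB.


Given values:
  tau = 0.05259
Formula: TL = 10 * log10(1 / tau)
Compute 1 / tau = 1 / 0.05259 = 19.015
Compute log10(19.015) = 1.279096
TL = 10 * 1.279096 = 12.79

12.79 dB


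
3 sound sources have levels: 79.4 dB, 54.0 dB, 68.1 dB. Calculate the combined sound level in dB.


Formula: L_total = 10 * log10( sum(10^(Li/10)) )
  Source 1: 10^(79.4/10) = 87096358.9956
  Source 2: 10^(54.0/10) = 251188.6432
  Source 3: 10^(68.1/10) = 6456542.2903
Sum of linear values = 93804089.9291
L_total = 10 * log10(93804089.9291) = 79.72

79.72 dB


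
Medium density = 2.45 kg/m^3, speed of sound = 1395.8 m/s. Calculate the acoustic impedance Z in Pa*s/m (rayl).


Given values:
  rho = 2.45 kg/m^3
  c = 1395.8 m/s
Formula: Z = rho * c
Z = 2.45 * 1395.8
Z = 3419.71

3419.71 rayl


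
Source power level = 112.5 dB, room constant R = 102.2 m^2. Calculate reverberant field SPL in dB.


Given values:
  Lw = 112.5 dB, R = 102.2 m^2
Formula: SPL = Lw + 10 * log10(4 / R)
Compute 4 / R = 4 / 102.2 = 0.039139
Compute 10 * log10(0.039139) = -14.0739
SPL = 112.5 + (-14.0739) = 98.43

98.43 dB


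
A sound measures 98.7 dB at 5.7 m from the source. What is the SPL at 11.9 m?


Given values:
  SPL1 = 98.7 dB, r1 = 5.7 m, r2 = 11.9 m
Formula: SPL2 = SPL1 - 20 * log10(r2 / r1)
Compute ratio: r2 / r1 = 11.9 / 5.7 = 2.0877
Compute log10: log10(2.0877) = 0.319668
Compute drop: 20 * 0.319668 = 6.3934
SPL2 = 98.7 - 6.3934 = 92.31

92.31 dB


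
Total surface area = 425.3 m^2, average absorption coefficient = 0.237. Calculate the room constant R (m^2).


Given values:
  S = 425.3 m^2, alpha = 0.237
Formula: R = S * alpha / (1 - alpha)
Numerator: 425.3 * 0.237 = 100.7961
Denominator: 1 - 0.237 = 0.763
R = 100.7961 / 0.763 = 132.1

132.1 m^2


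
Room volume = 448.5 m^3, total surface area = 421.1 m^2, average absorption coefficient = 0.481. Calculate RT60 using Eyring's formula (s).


Given values:
  V = 448.5 m^3, S = 421.1 m^2, alpha = 0.481
Formula: RT60 = 0.161 * V / (-S * ln(1 - alpha))
Compute ln(1 - 0.481) = ln(0.519) = -0.655851
Denominator: -421.1 * -0.655851 = 276.1789
Numerator: 0.161 * 448.5 = 72.2085
RT60 = 72.2085 / 276.1789 = 0.261

0.261 s


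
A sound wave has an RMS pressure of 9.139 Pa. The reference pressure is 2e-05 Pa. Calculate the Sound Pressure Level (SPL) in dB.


Given values:
  p = 9.139 Pa
  p_ref = 2e-05 Pa
Formula: SPL = 20 * log10(p / p_ref)
Compute ratio: p / p_ref = 9.139 / 2e-05 = 456950
Compute log10: log10(456950) = 5.659869
Multiply: SPL = 20 * 5.659869 = 113.2

113.2 dB


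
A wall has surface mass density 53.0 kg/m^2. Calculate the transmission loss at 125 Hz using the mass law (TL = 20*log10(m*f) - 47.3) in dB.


Given values:
  m = 53.0 kg/m^2, f = 125 Hz
Formula: TL = 20 * log10(m * f) - 47.3
Compute m * f = 53.0 * 125 = 6625.0
Compute log10(6625.0) = 3.821186
Compute 20 * 3.821186 = 76.4237
TL = 76.4237 - 47.3 = 29.12

29.12 dB


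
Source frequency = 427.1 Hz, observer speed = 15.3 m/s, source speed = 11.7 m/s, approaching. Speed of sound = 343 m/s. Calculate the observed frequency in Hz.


Given values:
  f_s = 427.1 Hz, v_o = 15.3 m/s, v_s = 11.7 m/s
  Direction: approaching
Formula: f_o = f_s * (c + v_o) / (c - v_s)
Numerator: c + v_o = 343 + 15.3 = 358.3
Denominator: c - v_s = 343 - 11.7 = 331.3
f_o = 427.1 * 358.3 / 331.3 = 461.91

461.91 Hz


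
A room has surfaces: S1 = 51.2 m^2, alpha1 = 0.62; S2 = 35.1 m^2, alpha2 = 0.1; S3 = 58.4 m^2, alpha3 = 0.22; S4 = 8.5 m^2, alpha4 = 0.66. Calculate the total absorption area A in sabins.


Given surfaces:
  Surface 1: 51.2 * 0.62 = 31.744
  Surface 2: 35.1 * 0.1 = 3.51
  Surface 3: 58.4 * 0.22 = 12.848
  Surface 4: 8.5 * 0.66 = 5.61
Formula: A = sum(Si * alpha_i)
A = 31.744 + 3.51 + 12.848 + 5.61
A = 53.71

53.71 sabins


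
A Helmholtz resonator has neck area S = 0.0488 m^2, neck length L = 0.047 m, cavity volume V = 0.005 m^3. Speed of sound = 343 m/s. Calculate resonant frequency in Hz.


Given values:
  S = 0.0488 m^2, L = 0.047 m, V = 0.005 m^3, c = 343 m/s
Formula: f = (c / (2*pi)) * sqrt(S / (V * L))
Compute V * L = 0.005 * 0.047 = 0.000235
Compute S / (V * L) = 0.0488 / 0.000235 = 207.6596
Compute sqrt(207.6596) = 14.410399
Compute c / (2*pi) = 343 / 6.283185 = 54.590148
f = 54.590148 * 14.410399 = 786.67

786.67 Hz


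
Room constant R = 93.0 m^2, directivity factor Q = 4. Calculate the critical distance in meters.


Given values:
  R = 93.0 m^2, Q = 4
Formula: d_c = 0.141 * sqrt(Q * R)
Compute Q * R = 4 * 93.0 = 372.0
Compute sqrt(372.0) = 19.2873
d_c = 0.141 * 19.2873 = 2.72

2.72 m


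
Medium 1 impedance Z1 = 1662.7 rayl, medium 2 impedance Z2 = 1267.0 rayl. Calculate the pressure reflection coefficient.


Given values:
  Z1 = 1662.7 rayl, Z2 = 1267.0 rayl
Formula: R = (Z2 - Z1) / (Z2 + Z1)
Numerator: Z2 - Z1 = 1267.0 - 1662.7 = -395.7
Denominator: Z2 + Z1 = 1267.0 + 1662.7 = 2929.7
R = -395.7 / 2929.7 = -0.1351

-0.1351


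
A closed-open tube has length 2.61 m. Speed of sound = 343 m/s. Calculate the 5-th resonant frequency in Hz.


Given values:
  Tube type: closed-open, L = 2.61 m, c = 343 m/s, n = 5
Formula: f_n = (2n - 1) * c / (4 * L)
Compute 2n - 1 = 2*5 - 1 = 9
Compute 4 * L = 4 * 2.61 = 10.44
f = 9 * 343 / 10.44
f = 295.69

295.69 Hz


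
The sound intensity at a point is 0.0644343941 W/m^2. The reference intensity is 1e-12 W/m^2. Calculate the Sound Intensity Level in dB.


Given values:
  I = 0.0644343941 W/m^2
  I_ref = 1e-12 W/m^2
Formula: SIL = 10 * log10(I / I_ref)
Compute ratio: I / I_ref = 64434394100
Compute log10: log10(64434394100) = 10.809118
Multiply: SIL = 10 * 10.809118 = 108.09

108.09 dB


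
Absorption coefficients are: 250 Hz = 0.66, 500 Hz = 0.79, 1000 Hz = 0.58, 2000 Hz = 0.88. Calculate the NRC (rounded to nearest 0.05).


Given values:
  a_250 = 0.66, a_500 = 0.79
  a_1000 = 0.58, a_2000 = 0.88
Formula: NRC = (a250 + a500 + a1000 + a2000) / 4
Sum = 0.66 + 0.79 + 0.58 + 0.88 = 2.91
NRC = 2.91 / 4 = 0.7275
Rounded to nearest 0.05: 0.75

0.75


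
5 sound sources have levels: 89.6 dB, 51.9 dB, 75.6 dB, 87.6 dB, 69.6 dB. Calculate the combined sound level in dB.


Formula: L_total = 10 * log10( sum(10^(Li/10)) )
  Source 1: 10^(89.6/10) = 912010839.3559
  Source 2: 10^(51.9/10) = 154881.6619
  Source 3: 10^(75.6/10) = 36307805.477
  Source 4: 10^(87.6/10) = 575439937.3372
  Source 5: 10^(69.6/10) = 9120108.3936
Sum of linear values = 1533033572.2256
L_total = 10 * log10(1533033572.2256) = 91.86

91.86 dB


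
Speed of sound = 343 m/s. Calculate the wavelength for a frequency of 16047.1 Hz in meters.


Given values:
  c = 343 m/s, f = 16047.1 Hz
Formula: lambda = c / f
lambda = 343 / 16047.1
lambda = 0.0214

0.0214 m


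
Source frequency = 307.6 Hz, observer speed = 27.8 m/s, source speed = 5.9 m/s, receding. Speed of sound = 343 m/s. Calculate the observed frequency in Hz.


Given values:
  f_s = 307.6 Hz, v_o = 27.8 m/s, v_s = 5.9 m/s
  Direction: receding
Formula: f_o = f_s * (c - v_o) / (c + v_s)
Numerator: c - v_o = 343 - 27.8 = 315.2
Denominator: c + v_s = 343 + 5.9 = 348.9
f_o = 307.6 * 315.2 / 348.9 = 277.89

277.89 Hz


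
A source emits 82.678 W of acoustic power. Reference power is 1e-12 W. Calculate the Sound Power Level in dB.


Given values:
  W = 82.678 W
  W_ref = 1e-12 W
Formula: SWL = 10 * log10(W / W_ref)
Compute ratio: W / W_ref = 82678000000000
Compute log10: log10(82678000000000) = 13.91739
Multiply: SWL = 10 * 13.91739 = 139.17

139.17 dB


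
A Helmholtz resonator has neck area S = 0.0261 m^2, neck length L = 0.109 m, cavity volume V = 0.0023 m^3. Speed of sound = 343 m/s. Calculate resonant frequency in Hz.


Given values:
  S = 0.0261 m^2, L = 0.109 m, V = 0.0023 m^3, c = 343 m/s
Formula: f = (c / (2*pi)) * sqrt(S / (V * L))
Compute V * L = 0.0023 * 0.109 = 0.0002507
Compute S / (V * L) = 0.0261 / 0.0002507 = 104.1085
Compute sqrt(104.1085) = 10.203357
Compute c / (2*pi) = 343 / 6.283185 = 54.590148
f = 54.590148 * 10.203357 = 557.0

557.0 Hz


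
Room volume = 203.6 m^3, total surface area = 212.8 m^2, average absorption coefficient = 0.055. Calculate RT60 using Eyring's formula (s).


Given values:
  V = 203.6 m^3, S = 212.8 m^2, alpha = 0.055
Formula: RT60 = 0.161 * V / (-S * ln(1 - alpha))
Compute ln(1 - 0.055) = ln(0.945) = -0.05657
Denominator: -212.8 * -0.05657 = 12.0381
Numerator: 0.161 * 203.6 = 32.7796
RT60 = 32.7796 / 12.0381 = 2.723

2.723 s


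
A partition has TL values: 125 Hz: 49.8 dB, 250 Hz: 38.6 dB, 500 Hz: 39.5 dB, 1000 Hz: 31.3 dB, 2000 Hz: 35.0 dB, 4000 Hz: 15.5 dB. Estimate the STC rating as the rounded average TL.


Given TL values at each frequency:
  125 Hz: 49.8 dB
  250 Hz: 38.6 dB
  500 Hz: 39.5 dB
  1000 Hz: 31.3 dB
  2000 Hz: 35.0 dB
  4000 Hz: 15.5 dB
Formula: STC ~ round(average of TL values)
Sum = 49.8 + 38.6 + 39.5 + 31.3 + 35.0 + 15.5 = 209.7
Average = 209.7 / 6 = 34.95
Rounded: 35

35


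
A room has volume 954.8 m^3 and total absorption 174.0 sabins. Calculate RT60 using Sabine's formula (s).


Given values:
  V = 954.8 m^3
  A = 174.0 sabins
Formula: RT60 = 0.161 * V / A
Numerator: 0.161 * 954.8 = 153.7228
RT60 = 153.7228 / 174.0 = 0.883

0.883 s


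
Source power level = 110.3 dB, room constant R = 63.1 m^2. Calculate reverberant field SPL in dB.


Given values:
  Lw = 110.3 dB, R = 63.1 m^2
Formula: SPL = Lw + 10 * log10(4 / R)
Compute 4 / R = 4 / 63.1 = 0.063391
Compute 10 * log10(0.063391) = -11.9797
SPL = 110.3 + (-11.9797) = 98.32

98.32 dB


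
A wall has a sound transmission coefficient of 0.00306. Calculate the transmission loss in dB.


Given values:
  tau = 0.00306
Formula: TL = 10 * log10(1 / tau)
Compute 1 / tau = 1 / 0.00306 = 326.7974
Compute log10(326.7974) = 2.514279
TL = 10 * 2.514279 = 25.14

25.14 dB


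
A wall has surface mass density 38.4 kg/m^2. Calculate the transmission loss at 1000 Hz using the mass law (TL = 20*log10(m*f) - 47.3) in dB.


Given values:
  m = 38.4 kg/m^2, f = 1000 Hz
Formula: TL = 20 * log10(m * f) - 47.3
Compute m * f = 38.4 * 1000 = 38400.0
Compute log10(38400.0) = 4.584331
Compute 20 * 4.584331 = 91.6866
TL = 91.6866 - 47.3 = 44.39

44.39 dB


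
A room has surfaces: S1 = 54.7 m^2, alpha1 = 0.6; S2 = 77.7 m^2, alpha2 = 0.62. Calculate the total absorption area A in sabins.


Given surfaces:
  Surface 1: 54.7 * 0.6 = 32.82
  Surface 2: 77.7 * 0.62 = 48.174
Formula: A = sum(Si * alpha_i)
A = 32.82 + 48.174
A = 80.99

80.99 sabins


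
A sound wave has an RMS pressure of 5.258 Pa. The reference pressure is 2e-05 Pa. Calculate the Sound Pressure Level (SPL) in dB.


Given values:
  p = 5.258 Pa
  p_ref = 2e-05 Pa
Formula: SPL = 20 * log10(p / p_ref)
Compute ratio: p / p_ref = 5.258 / 2e-05 = 262900
Compute log10: log10(262900) = 5.419791
Multiply: SPL = 20 * 5.419791 = 108.4

108.4 dB


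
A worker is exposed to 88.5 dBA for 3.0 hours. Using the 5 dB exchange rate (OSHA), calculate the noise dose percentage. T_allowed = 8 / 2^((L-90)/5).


Given values:
  L = 88.5 dBA, T = 3.0 hours
Formula: T_allowed = 8 / 2^((L - 90) / 5)
Compute exponent: (88.5 - 90) / 5 = -0.3
Compute 2^(-0.3) = 0.812252
T_allowed = 8 / 0.812252 = 9.84916 hours
Dose = (T / T_allowed) * 100
Dose = (3.0 / 9.84916) * 100 = 30.46

30.46 %


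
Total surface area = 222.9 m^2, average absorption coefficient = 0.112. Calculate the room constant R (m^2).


Given values:
  S = 222.9 m^2, alpha = 0.112
Formula: R = S * alpha / (1 - alpha)
Numerator: 222.9 * 0.112 = 24.9648
Denominator: 1 - 0.112 = 0.888
R = 24.9648 / 0.888 = 28.11

28.11 m^2


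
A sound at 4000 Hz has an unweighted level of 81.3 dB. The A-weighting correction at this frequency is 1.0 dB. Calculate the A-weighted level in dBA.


Given values:
  SPL = 81.3 dB
  A-weighting at 4000 Hz = 1.0 dB
Formula: L_A = SPL + A_weight
L_A = 81.3 + (1.0)
L_A = 82.3

82.3 dBA


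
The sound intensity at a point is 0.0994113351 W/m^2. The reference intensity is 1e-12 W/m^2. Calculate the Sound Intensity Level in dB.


Given values:
  I = 0.0994113351 W/m^2
  I_ref = 1e-12 W/m^2
Formula: SIL = 10 * log10(I / I_ref)
Compute ratio: I / I_ref = 99411335100
Compute log10: log10(99411335100) = 10.997436
Multiply: SIL = 10 * 10.997436 = 109.97

109.97 dB


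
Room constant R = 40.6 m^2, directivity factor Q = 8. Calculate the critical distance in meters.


Given values:
  R = 40.6 m^2, Q = 8
Formula: d_c = 0.141 * sqrt(Q * R)
Compute Q * R = 8 * 40.6 = 324.8
Compute sqrt(324.8) = 18.0222
d_c = 0.141 * 18.0222 = 2.541

2.541 m


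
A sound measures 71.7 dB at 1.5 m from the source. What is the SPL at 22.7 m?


Given values:
  SPL1 = 71.7 dB, r1 = 1.5 m, r2 = 22.7 m
Formula: SPL2 = SPL1 - 20 * log10(r2 / r1)
Compute ratio: r2 / r1 = 22.7 / 1.5 = 15.1333
Compute log10: log10(15.1333) = 1.179934
Compute drop: 20 * 1.179934 = 23.5987
SPL2 = 71.7 - 23.5987 = 48.1

48.1 dB


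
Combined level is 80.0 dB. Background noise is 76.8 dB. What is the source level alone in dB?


Given values:
  L_total = 80.0 dB, L_bg = 76.8 dB
Formula: L_source = 10 * log10(10^(L_total/10) - 10^(L_bg/10))
Convert to linear:
  10^(80.0/10) = 100000000.0
  10^(76.8/10) = 47863009.2323
Difference: 100000000.0 - 47863009.2323 = 52136990.7677
L_source = 10 * log10(52136990.7677) = 77.17

77.17 dB


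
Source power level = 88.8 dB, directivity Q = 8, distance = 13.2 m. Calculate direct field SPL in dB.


Given values:
  Lw = 88.8 dB, Q = 8, r = 13.2 m
Formula: SPL = Lw + 10 * log10(Q / (4 * pi * r^2))
Compute 4 * pi * r^2 = 4 * pi * 13.2^2 = 2189.5644
Compute Q / denom = 8 / 2189.5644 = 0.00365369
Compute 10 * log10(0.00365369) = -24.3727
SPL = 88.8 + (-24.3727) = 64.43

64.43 dB


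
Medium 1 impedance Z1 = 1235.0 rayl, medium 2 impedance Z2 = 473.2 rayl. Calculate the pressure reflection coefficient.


Given values:
  Z1 = 1235.0 rayl, Z2 = 473.2 rayl
Formula: R = (Z2 - Z1) / (Z2 + Z1)
Numerator: Z2 - Z1 = 473.2 - 1235.0 = -761.8
Denominator: Z2 + Z1 = 473.2 + 1235.0 = 1708.2
R = -761.8 / 1708.2 = -0.446

-0.446


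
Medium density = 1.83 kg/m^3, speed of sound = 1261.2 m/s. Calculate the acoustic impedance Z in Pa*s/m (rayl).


Given values:
  rho = 1.83 kg/m^3
  c = 1261.2 m/s
Formula: Z = rho * c
Z = 1.83 * 1261.2
Z = 2308.0

2308.0 rayl


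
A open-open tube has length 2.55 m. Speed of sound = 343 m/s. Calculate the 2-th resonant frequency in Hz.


Given values:
  Tube type: open-open, L = 2.55 m, c = 343 m/s, n = 2
Formula: f_n = n * c / (2 * L)
Compute 2 * L = 2 * 2.55 = 5.1
f = 2 * 343 / 5.1
f = 134.51

134.51 Hz


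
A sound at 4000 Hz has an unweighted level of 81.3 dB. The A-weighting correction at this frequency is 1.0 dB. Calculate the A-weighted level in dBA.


Given values:
  SPL = 81.3 dB
  A-weighting at 4000 Hz = 1.0 dB
Formula: L_A = SPL + A_weight
L_A = 81.3 + (1.0)
L_A = 82.3

82.3 dBA


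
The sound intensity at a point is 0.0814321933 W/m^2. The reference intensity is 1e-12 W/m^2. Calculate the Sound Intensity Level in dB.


Given values:
  I = 0.0814321933 W/m^2
  I_ref = 1e-12 W/m^2
Formula: SIL = 10 * log10(I / I_ref)
Compute ratio: I / I_ref = 81432193300
Compute log10: log10(81432193300) = 10.910796
Multiply: SIL = 10 * 10.910796 = 109.11

109.11 dB


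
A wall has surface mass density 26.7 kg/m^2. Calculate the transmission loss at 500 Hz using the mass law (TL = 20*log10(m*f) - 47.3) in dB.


Given values:
  m = 26.7 kg/m^2, f = 500 Hz
Formula: TL = 20 * log10(m * f) - 47.3
Compute m * f = 26.7 * 500 = 13350.0
Compute log10(13350.0) = 4.125481
Compute 20 * 4.125481 = 82.5096
TL = 82.5096 - 47.3 = 35.21

35.21 dB


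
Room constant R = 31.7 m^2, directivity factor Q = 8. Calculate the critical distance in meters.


Given values:
  R = 31.7 m^2, Q = 8
Formula: d_c = 0.141 * sqrt(Q * R)
Compute Q * R = 8 * 31.7 = 253.6
Compute sqrt(253.6) = 15.9248
d_c = 0.141 * 15.9248 = 2.245

2.245 m
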